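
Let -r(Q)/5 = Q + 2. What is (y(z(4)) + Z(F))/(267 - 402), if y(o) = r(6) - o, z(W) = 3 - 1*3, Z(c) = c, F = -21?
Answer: 61/135 ≈ 0.45185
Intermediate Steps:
r(Q) = -10 - 5*Q (r(Q) = -5*(Q + 2) = -5*(2 + Q) = -10 - 5*Q)
z(W) = 0 (z(W) = 3 - 3 = 0)
y(o) = -40 - o (y(o) = (-10 - 5*6) - o = (-10 - 30) - o = -40 - o)
(y(z(4)) + Z(F))/(267 - 402) = ((-40 - 1*0) - 21)/(267 - 402) = ((-40 + 0) - 21)/(-135) = (-40 - 21)*(-1/135) = -61*(-1/135) = 61/135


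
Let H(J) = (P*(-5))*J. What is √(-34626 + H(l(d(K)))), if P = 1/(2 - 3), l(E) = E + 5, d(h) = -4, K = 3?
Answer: I*√34621 ≈ 186.07*I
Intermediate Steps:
l(E) = 5 + E
P = -1 (P = 1/(-1) = -1)
H(J) = 5*J (H(J) = (-1*(-5))*J = 5*J)
√(-34626 + H(l(d(K)))) = √(-34626 + 5*(5 - 4)) = √(-34626 + 5*1) = √(-34626 + 5) = √(-34621) = I*√34621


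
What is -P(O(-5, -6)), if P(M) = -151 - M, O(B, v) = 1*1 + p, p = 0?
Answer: 152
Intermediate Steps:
O(B, v) = 1 (O(B, v) = 1*1 + 0 = 1 + 0 = 1)
-P(O(-5, -6)) = -(-151 - 1*1) = -(-151 - 1) = -1*(-152) = 152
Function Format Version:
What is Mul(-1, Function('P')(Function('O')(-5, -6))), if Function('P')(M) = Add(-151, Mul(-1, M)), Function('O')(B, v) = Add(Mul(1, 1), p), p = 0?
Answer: 152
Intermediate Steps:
Function('O')(B, v) = 1 (Function('O')(B, v) = Add(Mul(1, 1), 0) = Add(1, 0) = 1)
Mul(-1, Function('P')(Function('O')(-5, -6))) = Mul(-1, Add(-151, Mul(-1, 1))) = Mul(-1, Add(-151, -1)) = Mul(-1, -152) = 152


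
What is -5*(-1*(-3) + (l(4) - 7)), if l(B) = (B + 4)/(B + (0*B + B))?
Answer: 15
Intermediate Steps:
l(B) = (4 + B)/(2*B) (l(B) = (4 + B)/(B + (0 + B)) = (4 + B)/(B + B) = (4 + B)/((2*B)) = (4 + B)*(1/(2*B)) = (4 + B)/(2*B))
-5*(-1*(-3) + (l(4) - 7)) = -5*(-1*(-3) + ((½)*(4 + 4)/4 - 7)) = -5*(3 + ((½)*(¼)*8 - 7)) = -5*(3 + (1 - 7)) = -5*(3 - 6) = -5*(-3) = 15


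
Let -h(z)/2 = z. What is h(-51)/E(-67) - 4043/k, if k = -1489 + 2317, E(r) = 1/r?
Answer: -5662595/828 ≈ -6838.9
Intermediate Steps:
h(z) = -2*z
k = 828
h(-51)/E(-67) - 4043/k = (-2*(-51))/(1/(-67)) - 4043/828 = 102/(-1/67) - 4043*1/828 = 102*(-67) - 4043/828 = -6834 - 4043/828 = -5662595/828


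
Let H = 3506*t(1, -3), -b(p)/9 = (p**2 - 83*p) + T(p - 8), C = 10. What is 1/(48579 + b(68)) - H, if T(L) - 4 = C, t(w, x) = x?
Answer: 606183895/57633 ≈ 10518.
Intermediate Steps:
T(L) = 14 (T(L) = 4 + 10 = 14)
b(p) = -126 - 9*p**2 + 747*p (b(p) = -9*((p**2 - 83*p) + 14) = -9*(14 + p**2 - 83*p) = -126 - 9*p**2 + 747*p)
H = -10518 (H = 3506*(-3) = -10518)
1/(48579 + b(68)) - H = 1/(48579 + (-126 - 9*68**2 + 747*68)) - 1*(-10518) = 1/(48579 + (-126 - 9*4624 + 50796)) + 10518 = 1/(48579 + (-126 - 41616 + 50796)) + 10518 = 1/(48579 + 9054) + 10518 = 1/57633 + 10518 = 606183895/57633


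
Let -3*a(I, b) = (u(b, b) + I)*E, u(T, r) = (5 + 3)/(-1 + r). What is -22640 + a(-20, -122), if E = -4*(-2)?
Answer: -8334416/369 ≈ -22587.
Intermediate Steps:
E = 8
u(T, r) = 8/(-1 + r)
a(I, b) = -64/(3*(-1 + b)) - 8*I/3 (a(I, b) = -(8/(-1 + b) + I)*8/3 = -(I + 8/(-1 + b))*8/3 = -(8*I + 64/(-1 + b))/3 = -64/(3*(-1 + b)) - 8*I/3)
-22640 + a(-20, -122) = -22640 + 8*(-8 - 1*(-20)*(-1 - 122))/(3*(-1 - 122)) = -22640 + (8/3)*(-8 - 1*(-20)*(-123))/(-123) = -22640 + (8/3)*(-1/123)*(-8 - 2460) = -22640 + (8/3)*(-1/123)*(-2468) = -22640 + 19744/369 = -8334416/369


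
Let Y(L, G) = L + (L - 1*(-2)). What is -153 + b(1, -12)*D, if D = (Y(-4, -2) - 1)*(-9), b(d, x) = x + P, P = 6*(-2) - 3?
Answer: -1854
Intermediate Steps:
P = -15 (P = -12 - 3 = -15)
Y(L, G) = 2 + 2*L (Y(L, G) = L + (L + 2) = L + (2 + L) = 2 + 2*L)
b(d, x) = -15 + x (b(d, x) = x - 15 = -15 + x)
D = 63 (D = ((2 + 2*(-4)) - 1)*(-9) = ((2 - 8) - 1)*(-9) = (-6 - 1)*(-9) = -7*(-9) = 63)
-153 + b(1, -12)*D = -153 + (-15 - 12)*63 = -153 - 27*63 = -153 - 1701 = -1854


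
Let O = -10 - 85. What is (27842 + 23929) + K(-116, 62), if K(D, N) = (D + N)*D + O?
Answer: 57940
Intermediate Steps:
O = -95
K(D, N) = -95 + D*(D + N) (K(D, N) = (D + N)*D - 95 = D*(D + N) - 95 = -95 + D*(D + N))
(27842 + 23929) + K(-116, 62) = (27842 + 23929) + (-95 + (-116)**2 - 116*62) = 51771 + (-95 + 13456 - 7192) = 51771 + 6169 = 57940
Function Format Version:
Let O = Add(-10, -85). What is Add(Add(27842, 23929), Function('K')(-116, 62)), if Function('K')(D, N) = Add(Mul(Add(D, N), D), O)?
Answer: 57940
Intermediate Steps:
O = -95
Function('K')(D, N) = Add(-95, Mul(D, Add(D, N))) (Function('K')(D, N) = Add(Mul(Add(D, N), D), -95) = Add(Mul(D, Add(D, N)), -95) = Add(-95, Mul(D, Add(D, N))))
Add(Add(27842, 23929), Function('K')(-116, 62)) = Add(Add(27842, 23929), Add(-95, Pow(-116, 2), Mul(-116, 62))) = Add(51771, Add(-95, 13456, -7192)) = Add(51771, 6169) = 57940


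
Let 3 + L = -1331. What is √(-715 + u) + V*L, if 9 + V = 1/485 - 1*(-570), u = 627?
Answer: -362962724/485 + 2*I*√22 ≈ -7.4838e+5 + 9.3808*I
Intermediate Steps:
L = -1334 (L = -3 - 1331 = -1334)
V = 272086/485 (V = -9 + (1/485 - 1*(-570)) = -9 + (1/485 + 570) = -9 + 276451/485 = 272086/485 ≈ 561.00)
√(-715 + u) + V*L = √(-715 + 627) + (272086/485)*(-1334) = √(-88) - 362962724/485 = 2*I*√22 - 362962724/485 = -362962724/485 + 2*I*√22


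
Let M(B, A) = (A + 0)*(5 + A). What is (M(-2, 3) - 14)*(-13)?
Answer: -130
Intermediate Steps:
M(B, A) = A*(5 + A)
(M(-2, 3) - 14)*(-13) = (3*(5 + 3) - 14)*(-13) = (3*8 - 14)*(-13) = (24 - 14)*(-13) = 10*(-13) = -130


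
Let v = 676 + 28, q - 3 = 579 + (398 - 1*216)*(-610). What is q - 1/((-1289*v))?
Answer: -100217625727/907456 ≈ -1.1044e+5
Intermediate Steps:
q = -110438 (q = 3 + (579 + (398 - 1*216)*(-610)) = 3 + (579 + (398 - 216)*(-610)) = 3 + (579 + 182*(-610)) = 3 + (579 - 111020) = 3 - 110441 = -110438)
v = 704
q - 1/((-1289*v)) = -110438 - 1/((-1289*704)) = -110438 - 1/(-907456) = -110438 - 1*(-1/907456) = -110438 + 1/907456 = -100217625727/907456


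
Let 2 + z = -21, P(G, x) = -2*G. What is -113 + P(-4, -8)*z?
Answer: -297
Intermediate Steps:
z = -23 (z = -2 - 21 = -23)
-113 + P(-4, -8)*z = -113 - 2*(-4)*(-23) = -113 + 8*(-23) = -113 - 184 = -297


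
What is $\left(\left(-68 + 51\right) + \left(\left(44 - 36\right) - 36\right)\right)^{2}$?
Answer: $2025$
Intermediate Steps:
$\left(\left(-68 + 51\right) + \left(\left(44 - 36\right) - 36\right)\right)^{2} = \left(-17 + \left(8 - 36\right)\right)^{2} = \left(-17 - 28\right)^{2} = \left(-45\right)^{2} = 2025$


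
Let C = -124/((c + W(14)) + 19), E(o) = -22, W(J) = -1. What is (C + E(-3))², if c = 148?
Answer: 3564544/6889 ≈ 517.43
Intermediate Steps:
C = -62/83 (C = -124/((148 - 1) + 19) = -124/(147 + 19) = -124/166 = -124*1/166 = -62/83 ≈ -0.74699)
(C + E(-3))² = (-62/83 - 22)² = (-1888/83)² = 3564544/6889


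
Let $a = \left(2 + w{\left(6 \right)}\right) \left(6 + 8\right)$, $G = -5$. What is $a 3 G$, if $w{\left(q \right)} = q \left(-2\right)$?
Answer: $2100$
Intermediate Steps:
$w{\left(q \right)} = - 2 q$
$a = -140$ ($a = \left(2 - 12\right) \left(6 + 8\right) = \left(2 - 12\right) 14 = \left(-10\right) 14 = -140$)
$a 3 G = \left(-140\right) 3 \left(-5\right) = \left(-420\right) \left(-5\right) = 2100$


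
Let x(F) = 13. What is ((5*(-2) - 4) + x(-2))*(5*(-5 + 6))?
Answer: -5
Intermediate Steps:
((5*(-2) - 4) + x(-2))*(5*(-5 + 6)) = ((5*(-2) - 4) + 13)*(5*(-5 + 6)) = ((-10 - 4) + 13)*(5*1) = (-14 + 13)*5 = -1*5 = -5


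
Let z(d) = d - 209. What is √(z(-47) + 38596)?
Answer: 6*√1065 ≈ 195.81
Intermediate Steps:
z(d) = -209 + d
√(z(-47) + 38596) = √((-209 - 47) + 38596) = √(-256 + 38596) = √38340 = 6*√1065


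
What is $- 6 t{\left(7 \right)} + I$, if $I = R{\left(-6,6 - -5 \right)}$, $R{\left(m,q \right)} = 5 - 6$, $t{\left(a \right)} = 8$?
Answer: $-49$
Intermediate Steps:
$R{\left(m,q \right)} = -1$
$I = -1$
$- 6 t{\left(7 \right)} + I = \left(-6\right) 8 - 1 = -48 - 1 = -49$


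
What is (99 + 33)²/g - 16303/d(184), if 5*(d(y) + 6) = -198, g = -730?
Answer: 27766639/83220 ≈ 333.65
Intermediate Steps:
d(y) = -228/5 (d(y) = -6 + (⅕)*(-198) = -6 - 198/5 = -228/5)
(99 + 33)²/g - 16303/d(184) = (99 + 33)²/(-730) - 16303/(-228/5) = 132²*(-1/730) - 16303*(-5/228) = 17424*(-1/730) + 81515/228 = -8712/365 + 81515/228 = 27766639/83220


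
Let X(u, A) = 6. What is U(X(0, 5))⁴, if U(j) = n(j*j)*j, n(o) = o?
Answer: 2176782336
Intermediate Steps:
U(j) = j³ (U(j) = (j*j)*j = j²*j = j³)
U(X(0, 5))⁴ = (6³)⁴ = 216⁴ = 2176782336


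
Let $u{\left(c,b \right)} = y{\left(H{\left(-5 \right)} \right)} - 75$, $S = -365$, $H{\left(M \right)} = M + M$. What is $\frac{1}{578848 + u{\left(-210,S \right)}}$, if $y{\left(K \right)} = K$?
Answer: $\frac{1}{578763} \approx 1.7278 \cdot 10^{-6}$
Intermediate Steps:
$H{\left(M \right)} = 2 M$
$u{\left(c,b \right)} = -85$ ($u{\left(c,b \right)} = 2 \left(-5\right) - 75 = -10 - 75 = -85$)
$\frac{1}{578848 + u{\left(-210,S \right)}} = \frac{1}{578848 - 85} = \frac{1}{578763}$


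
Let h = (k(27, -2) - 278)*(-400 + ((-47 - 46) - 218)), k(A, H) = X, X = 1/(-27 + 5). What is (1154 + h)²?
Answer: 19136906430625/484 ≈ 3.9539e+10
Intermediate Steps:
X = -1/22 (X = 1/(-22) = -1/22 ≈ -0.045455)
k(A, H) = -1/22
h = 4349187/22 (h = (-1/22 - 278)*(-400 + ((-47 - 46) - 218)) = -6117*(-400 + (-93 - 218))/22 = -6117*(-400 - 311)/22 = -6117/22*(-711) = 4349187/22 ≈ 1.9769e+5)
(1154 + h)² = (1154 + 4349187/22)² = (4374575/22)² = 19136906430625/484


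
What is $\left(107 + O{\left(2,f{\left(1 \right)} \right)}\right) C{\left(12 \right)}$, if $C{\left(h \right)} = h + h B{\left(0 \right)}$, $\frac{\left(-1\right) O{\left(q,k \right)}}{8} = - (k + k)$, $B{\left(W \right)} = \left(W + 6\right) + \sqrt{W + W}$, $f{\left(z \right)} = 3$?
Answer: $13020$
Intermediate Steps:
$B{\left(W \right)} = 6 + W + \sqrt{2} \sqrt{W}$ ($B{\left(W \right)} = \left(6 + W\right) + \sqrt{2 W} = \left(6 + W\right) + \sqrt{2} \sqrt{W} = 6 + W + \sqrt{2} \sqrt{W}$)
$O{\left(q,k \right)} = 16 k$ ($O{\left(q,k \right)} = - 8 \left(- (k + k)\right) = - 8 \left(- 2 k\right) = 16 k$)
$C{\left(h \right)} = 7 h$ ($C{\left(h \right)} = h + h \left(6 + 0 + \sqrt{2} \sqrt{0}\right) = h + h \left(6 + 0 + \sqrt{2} \cdot 0\right) = h + h \left(6 + 0 + 0\right) = h + h 6 = h + 6 h = 7 h$)
$\left(107 + O{\left(2,f{\left(1 \right)} \right)}\right) C{\left(12 \right)} = \left(107 + 16 \cdot 3\right) 7 \cdot 12 = \left(107 + 48\right) 84 = 155 \cdot 84 = 13020$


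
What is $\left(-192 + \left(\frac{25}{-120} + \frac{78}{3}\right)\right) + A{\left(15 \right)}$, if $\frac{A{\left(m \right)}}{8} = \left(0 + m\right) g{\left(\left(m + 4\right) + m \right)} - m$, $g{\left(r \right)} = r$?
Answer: $\frac{91051}{24} \approx 3793.8$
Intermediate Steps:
$A{\left(m \right)} = - 8 m + 8 m \left(4 + 2 m\right)$ ($A{\left(m \right)} = 8 \left(\left(0 + m\right) \left(\left(m + 4\right) + m\right) - m\right) = 8 \left(m \left(\left(4 + m\right) + m\right) - m\right) = 8 \left(m \left(4 + 2 m\right) - m\right) = 8 \left(- m + m \left(4 + 2 m\right)\right) = - 8 m + 8 m \left(4 + 2 m\right)$)
$\left(-192 + \left(\frac{25}{-120} + \frac{78}{3}\right)\right) + A{\left(15 \right)} = \left(-192 + \left(\frac{25}{-120} + \frac{78}{3}\right)\right) + 8 \cdot 15 \left(3 + 2 \cdot 15\right) = \left(-192 + \left(25 \left(- \frac{1}{120}\right) + 78 \cdot \frac{1}{3}\right)\right) + 8 \cdot 15 \left(3 + 30\right) = \left(-192 + \left(- \frac{5}{24} + 26\right)\right) + 8 \cdot 15 \cdot 33 = \left(-192 + \frac{619}{24}\right) + 3960 = - \frac{3989}{24} + 3960 = \frac{91051}{24}$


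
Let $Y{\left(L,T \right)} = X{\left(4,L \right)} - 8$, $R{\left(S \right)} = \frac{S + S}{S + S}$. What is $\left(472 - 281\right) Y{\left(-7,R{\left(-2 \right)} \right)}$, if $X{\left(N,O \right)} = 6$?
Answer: $-382$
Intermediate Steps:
$R{\left(S \right)} = 1$ ($R{\left(S \right)} = \frac{2 S}{2 S} = 2 S \frac{1}{2 S} = 1$)
$Y{\left(L,T \right)} = -2$ ($Y{\left(L,T \right)} = 6 - 8 = -2$)
$\left(472 - 281\right) Y{\left(-7,R{\left(-2 \right)} \right)} = \left(472 - 281\right) \left(-2\right) = 191 \left(-2\right) = -382$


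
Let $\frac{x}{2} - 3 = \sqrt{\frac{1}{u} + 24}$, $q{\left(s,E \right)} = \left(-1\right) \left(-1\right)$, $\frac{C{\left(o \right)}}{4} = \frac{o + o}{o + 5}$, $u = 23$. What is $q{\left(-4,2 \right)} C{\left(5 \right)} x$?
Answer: $24 + \frac{8 \sqrt{12719}}{23} \approx 63.227$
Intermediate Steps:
$C{\left(o \right)} = \frac{8 o}{5 + o}$ ($C{\left(o \right)} = 4 \frac{o + o}{o + 5} = 4 \frac{2 o}{5 + o} = \frac{8 o}{5 + o}$)
$q{\left(s,E \right)} = 1$
$x = 6 + \frac{2 \sqrt{12719}}{23}$ ($x = 6 + 2 \sqrt{\frac{1}{23} + 24} = 6 + 2 \sqrt{\frac{553}{23}} = 6 + 2 \frac{\sqrt{12719}}{23} = 6 + \frac{2 \sqrt{12719}}{23} \approx 15.807$)
$q{\left(-4,2 \right)} C{\left(5 \right)} x = 1 \cdot 8 \cdot 5 \frac{1}{5 + 5} \left(6 + \frac{2 \sqrt{12719}}{23}\right) = 1 \cdot 8 \cdot 5 \cdot \frac{1}{10} \left(6 + \frac{2 \sqrt{12719}}{23}\right) = 1 \cdot 4 \left(6 + \frac{2 \sqrt{12719}}{23}\right) = 4 \left(6 + \frac{2 \sqrt{12719}}{23}\right) = 24 + \frac{8 \sqrt{12719}}{23}$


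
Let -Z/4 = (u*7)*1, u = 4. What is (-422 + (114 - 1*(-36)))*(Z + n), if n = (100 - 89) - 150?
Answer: 68272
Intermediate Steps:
n = -139 (n = 11 - 150 = -139)
Z = -112 (Z = -4*4*7 = -112 ≈ -112.00)
(-422 + (114 - 1*(-36)))*(Z + n) = (-422 + (114 - 1*(-36)))*(-112 - 139) = (-422 + (114 + 36))*(-251) = (-422 + 150)*(-251) = -272*(-251) = 68272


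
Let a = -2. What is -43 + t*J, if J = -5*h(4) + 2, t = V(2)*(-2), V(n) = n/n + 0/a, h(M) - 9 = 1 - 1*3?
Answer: 23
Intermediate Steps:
h(M) = 7 (h(M) = 9 + (1 - 1*3) = 9 + (1 - 3) = 9 - 2 = 7)
V(n) = 1 (V(n) = n/n + 0/(-2) = 1 + 0*(-½) = 1 + 0 = 1)
t = -2 (t = 1*(-2) = -2)
J = -33 (J = -5*7 + 2 = -35 + 2 = -33)
-43 + t*J = -43 - 2*(-33) = -43 + 66 = 23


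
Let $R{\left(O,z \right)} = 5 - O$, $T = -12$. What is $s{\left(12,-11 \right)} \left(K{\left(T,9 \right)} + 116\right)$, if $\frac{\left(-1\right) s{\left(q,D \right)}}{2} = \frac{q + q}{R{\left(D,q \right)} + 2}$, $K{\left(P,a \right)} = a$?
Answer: $- \frac{1000}{3} \approx -333.33$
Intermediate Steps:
$s{\left(q,D \right)} = - \frac{4 q}{7 - D}$ ($s{\left(q,D \right)} = - 2 \frac{q + q}{\left(5 - D\right) + 2} = - 2 \frac{2 q}{7 - D} = - \frac{4 q}{7 - D}$)
$s{\left(12,-11 \right)} \left(K{\left(T,9 \right)} + 116\right) = 4 \cdot 12 \frac{1}{-7 - 11} \left(9 + 116\right) = 4 \cdot 12 \frac{1}{-18} \cdot 125 = 4 \cdot 12 \left(- \frac{1}{18}\right) 125 = \left(- \frac{8}{3}\right) 125 = - \frac{1000}{3}$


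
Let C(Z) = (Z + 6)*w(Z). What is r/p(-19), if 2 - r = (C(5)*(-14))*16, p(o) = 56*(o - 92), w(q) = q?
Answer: -6161/3108 ≈ -1.9823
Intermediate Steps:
C(Z) = Z*(6 + Z) (C(Z) = (Z + 6)*Z = (6 + Z)*Z = Z*(6 + Z))
p(o) = -5152 + 56*o (p(o) = 56*(-92 + o) = -5152 + 56*o)
r = 12322 (r = 2 - (5*(6 + 5))*(-14)*16 = 2 - (5*11)*(-14)*16 = 2 - 55*(-14)*16 = 2 - (-770)*16 = 2 - 1*(-12320) = 2 + 12320 = 12322)
r/p(-19) = 12322/(-5152 + 56*(-19)) = 12322/(-5152 - 1064) = 12322/(-6216) = 12322*(-1/6216) = -6161/3108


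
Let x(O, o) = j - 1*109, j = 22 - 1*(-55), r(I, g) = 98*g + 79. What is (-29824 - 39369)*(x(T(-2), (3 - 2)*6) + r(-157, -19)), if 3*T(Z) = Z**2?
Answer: 125585295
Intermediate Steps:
r(I, g) = 79 + 98*g
j = 77 (j = 22 + 55 = 77)
T(Z) = Z**2/3
x(O, o) = -32 (x(O, o) = 77 - 1*109 = 77 - 109 = -32)
(-29824 - 39369)*(x(T(-2), (3 - 2)*6) + r(-157, -19)) = (-29824 - 39369)*(-32 + (79 + 98*(-19))) = -69193*(-32 + (79 - 1862)) = -69193*(-32 - 1783) = -69193*(-1815) = 125585295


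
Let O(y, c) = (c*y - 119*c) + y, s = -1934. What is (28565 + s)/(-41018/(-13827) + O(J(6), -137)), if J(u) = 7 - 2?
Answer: 368226837/216060239 ≈ 1.7043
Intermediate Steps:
J(u) = 5
O(y, c) = y - 119*c + c*y (O(y, c) = (-119*c + c*y) + y = y - 119*c + c*y)
(28565 + s)/(-41018/(-13827) + O(J(6), -137)) = (28565 - 1934)/(-41018/(-13827) + (5 - 119*(-137) - 137*5)) = 26631/(-41018*(-1/13827) + (5 + 16303 - 685)) = 26631/(41018/13827 + 15623) = 26631/(216060239/13827) = 26631*(13827/216060239) = 368226837/216060239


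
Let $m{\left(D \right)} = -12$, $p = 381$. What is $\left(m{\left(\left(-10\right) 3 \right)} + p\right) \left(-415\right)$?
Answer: $-153135$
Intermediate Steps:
$\left(m{\left(\left(-10\right) 3 \right)} + p\right) \left(-415\right) = \left(-12 + 381\right) \left(-415\right) = 369 \left(-415\right) = -153135$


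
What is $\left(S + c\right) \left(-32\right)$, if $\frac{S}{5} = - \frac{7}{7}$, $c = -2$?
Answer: $224$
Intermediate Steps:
$S = -5$ ($S = 5 \left(- \frac{7}{7}\right) = 5 \left(\left(-7\right) \frac{1}{7}\right) = 5 \left(-1\right) = -5$)
$\left(S + c\right) \left(-32\right) = \left(-5 - 2\right) \left(-32\right) = \left(-7\right) \left(-32\right) = 224$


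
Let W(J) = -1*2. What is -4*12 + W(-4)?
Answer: -50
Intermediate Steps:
W(J) = -2
-4*12 + W(-4) = -4*12 - 2 = -48 - 2 = -50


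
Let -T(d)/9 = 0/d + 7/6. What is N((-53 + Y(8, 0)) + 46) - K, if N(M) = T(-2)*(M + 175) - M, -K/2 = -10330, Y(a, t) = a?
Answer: -22509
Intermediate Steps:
T(d) = -21/2 (T(d) = -9*(0/d + 7/6) = -9*(0 + 7*(1/6)) = -9*(0 + 7/6) = -9*7/6 = -21/2)
K = 20660 (K = -2*(-10330) = 20660)
N(M) = -3675/2 - 23*M/2 (N(M) = -21*(M + 175)/2 - M = -21*(175 + M)/2 - M = (-3675/2 - 21*M/2) - M = -3675/2 - 23*M/2)
N((-53 + Y(8, 0)) + 46) - K = (-3675/2 - 23*((-53 + 8) + 46)/2) - 1*20660 = (-3675/2 - 23*(-45 + 46)/2) - 20660 = (-3675/2 - 23/2*1) - 20660 = (-3675/2 - 23/2) - 20660 = -1849 - 20660 = -22509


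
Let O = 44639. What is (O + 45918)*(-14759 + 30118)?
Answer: 1390864963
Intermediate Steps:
(O + 45918)*(-14759 + 30118) = (44639 + 45918)*(-14759 + 30118) = 90557*15359 = 1390864963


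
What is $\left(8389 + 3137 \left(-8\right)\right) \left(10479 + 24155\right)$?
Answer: $-578630238$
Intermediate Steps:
$\left(8389 + 3137 \left(-8\right)\right) \left(10479 + 24155\right) = \left(8389 - 25096\right) 34634 = \left(-16707\right) 34634 = -578630238$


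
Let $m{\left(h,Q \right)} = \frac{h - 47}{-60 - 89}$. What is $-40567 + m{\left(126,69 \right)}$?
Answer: $- \frac{6044562}{149} \approx -40568.0$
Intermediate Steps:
$m{\left(h,Q \right)} = \frac{47}{149} - \frac{h}{149}$ ($m{\left(h,Q \right)} = \frac{-47 + h}{-149} = \left(-47 + h\right) \left(- \frac{1}{149}\right) = \frac{47}{149} - \frac{h}{149}$)
$-40567 + m{\left(126,69 \right)} = -40567 + \left(\frac{47}{149} - \frac{126}{149}\right) = -40567 - \frac{79}{149} = - \frac{6044562}{149}$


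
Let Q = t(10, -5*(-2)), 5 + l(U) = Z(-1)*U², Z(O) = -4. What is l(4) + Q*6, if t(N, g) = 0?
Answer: -69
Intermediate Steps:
l(U) = -5 - 4*U²
Q = 0
l(4) + Q*6 = (-5 - 4*4²) + 0*6 = (-5 - 4*16) + 0 = (-5 - 64) + 0 = -69 + 0 = -69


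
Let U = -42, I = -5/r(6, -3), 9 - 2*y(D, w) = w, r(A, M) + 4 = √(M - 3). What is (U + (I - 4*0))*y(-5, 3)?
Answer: -1356/11 + 15*I*√6/22 ≈ -123.27 + 1.6701*I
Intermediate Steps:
r(A, M) = -4 + √(-3 + M) (r(A, M) = -4 + √(M - 3) = -4 + √(-3 + M))
y(D, w) = 9/2 - w/2
I = -5/(-4 + I*√6) (I = -5/(-4 + √(-3 - 3)) = -5/(-4 + √(-6)) = -5/(-4 + I*√6) ≈ 0.90909 + 0.5567*I)
(U + (I - 4*0))*y(-5, 3) = (-42 + ((10/11 + 5*I*√6/22) - 4*0))*(9/2 - ½*3) = (-42 + ((10/11 + 5*I*√6/22) + 0))*(9/2 - 3/2) = (-42 + (10/11 + 5*I*√6/22))*3 = (-452/11 + 5*I*√6/22)*3 = -1356/11 + 15*I*√6/22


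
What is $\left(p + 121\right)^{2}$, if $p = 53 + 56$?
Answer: $52900$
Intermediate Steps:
$p = 109$
$\left(p + 121\right)^{2} = \left(109 + 121\right)^{2} = 230^{2} = 52900$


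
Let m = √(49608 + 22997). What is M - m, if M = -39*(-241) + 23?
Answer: 9422 - √72605 ≈ 9152.5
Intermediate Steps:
M = 9422 (M = 9399 + 23 = 9422)
m = √72605 ≈ 269.45
M - m = 9422 - √72605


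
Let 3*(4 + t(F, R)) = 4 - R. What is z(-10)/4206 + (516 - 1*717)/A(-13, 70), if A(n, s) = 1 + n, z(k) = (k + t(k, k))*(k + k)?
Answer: 423823/25236 ≈ 16.794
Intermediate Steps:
t(F, R) = -8/3 - R/3 (t(F, R) = -4 + (4 - R)/3 = -4 + (4/3 - R/3) = -8/3 - R/3)
z(k) = 2*k*(-8/3 + 2*k/3) (z(k) = (k + (-8/3 - k/3))*(k + k) = (-8/3 + 2*k/3)*(2*k) = 2*k*(-8/3 + 2*k/3))
z(-10)/4206 + (516 - 1*717)/A(-13, 70) = ((4/3)*(-10)*(-4 - 10))/4206 + (516 - 1*717)/(1 - 13) = ((4/3)*(-10)*(-14))*(1/4206) + (516 - 717)/(-12) = (560/3)*(1/4206) - 201*(-1/12) = 280/6309 + 67/4 = 423823/25236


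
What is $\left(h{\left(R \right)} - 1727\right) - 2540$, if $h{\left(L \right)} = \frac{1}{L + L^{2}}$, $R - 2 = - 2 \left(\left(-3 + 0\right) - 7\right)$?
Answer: $- \frac{2159101}{506} \approx -4267.0$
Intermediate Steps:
$R = 22$ ($R = 2 - 2 \left(\left(-3 + 0\right) - 7\right) = 2 - 2 \left(-3 - 7\right) = 2 - -20 = 2 + 20 = 22$)
$\left(h{\left(R \right)} - 1727\right) - 2540 = \left(\frac{1}{22 \left(1 + 22\right)} - 1727\right) - 2540 = \left(\frac{1}{22 \cdot 23} - 1727\right) - 2540 = \left(\frac{1}{22} \cdot \frac{1}{23} - 1727\right) - 2540 = \left(\frac{1}{506} - 1727\right) - 2540 = - \frac{873861}{506} - 2540 = - \frac{2159101}{506}$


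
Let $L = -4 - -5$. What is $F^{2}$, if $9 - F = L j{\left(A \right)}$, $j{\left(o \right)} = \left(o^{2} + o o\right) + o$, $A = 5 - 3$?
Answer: $1$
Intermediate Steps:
$A = 2$
$j{\left(o \right)} = o + 2 o^{2}$ ($j{\left(o \right)} = \left(o^{2} + o^{2}\right) + o = 2 o^{2} + o = o + 2 o^{2}$)
$L = 1$ ($L = -4 + 5 = 1$)
$F = -1$ ($F = 9 - 1 \cdot 2 \left(1 + 2 \cdot 2\right) = 9 - 1 \cdot 2 \left(1 + 4\right) = 9 - 1 \cdot 2 \cdot 5 = 9 - 1 \cdot 10 = 9 - 10 = -1$)
$F^{2} = \left(-1\right)^{2} = 1$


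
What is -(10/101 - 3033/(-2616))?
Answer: -110831/88072 ≈ -1.2584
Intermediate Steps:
-(10/101 - 3033/(-2616)) = -(10*(1/101) - 3033*(-1/2616)) = -(10/101 + 1011/872) = -1*110831/88072 = -110831/88072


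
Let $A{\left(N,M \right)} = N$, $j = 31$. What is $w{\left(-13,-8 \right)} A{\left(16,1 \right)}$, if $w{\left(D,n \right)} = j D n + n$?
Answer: $51456$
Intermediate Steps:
$w{\left(D,n \right)} = n + 31 D n$ ($w{\left(D,n \right)} = 31 D n + n = n + 31 D n$)
$w{\left(-13,-8 \right)} A{\left(16,1 \right)} = - 8 \left(1 + 31 \left(-13\right)\right) 16 = - 8 \left(1 - 403\right) 16 = \left(-8\right) \left(-402\right) 16 = 3216 \cdot 16 = 51456$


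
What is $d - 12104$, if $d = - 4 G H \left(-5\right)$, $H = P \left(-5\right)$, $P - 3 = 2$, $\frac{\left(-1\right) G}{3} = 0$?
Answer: $-12104$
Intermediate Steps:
$G = 0$ ($G = \left(-3\right) 0 = 0$)
$P = 5$ ($P = 3 + 2 = 5$)
$H = -25$ ($H = 5 \left(-5\right) = -25$)
$d = 0$ ($d = - 4 \cdot 0 \left(-25\right) \left(-5\right) = - 4 \cdot 0 \left(-5\right) = \left(-4\right) 0 = 0$)
$d - 12104 = 0 - 12104 = -12104$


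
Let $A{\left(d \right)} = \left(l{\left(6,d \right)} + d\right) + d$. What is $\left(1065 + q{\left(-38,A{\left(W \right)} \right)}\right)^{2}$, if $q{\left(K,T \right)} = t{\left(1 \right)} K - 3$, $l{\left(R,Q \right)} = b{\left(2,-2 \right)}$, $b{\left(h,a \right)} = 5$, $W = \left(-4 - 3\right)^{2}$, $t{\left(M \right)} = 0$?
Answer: $1127844$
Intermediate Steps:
$W = 49$ ($W = \left(-7\right)^{2} = 49$)
$l{\left(R,Q \right)} = 5$
$A{\left(d \right)} = 5 + 2 d$ ($A{\left(d \right)} = \left(5 + d\right) + d = 5 + 2 d$)
$q{\left(K,T \right)} = -3$ ($q{\left(K,T \right)} = 0 K - 3 = 0 - 3 = -3$)
$\left(1065 + q{\left(-38,A{\left(W \right)} \right)}\right)^{2} = \left(1065 - 3\right)^{2} = 1062^{2} = 1127844$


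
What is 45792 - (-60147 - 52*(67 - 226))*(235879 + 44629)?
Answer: 14552520324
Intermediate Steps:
45792 - (-60147 - 52*(67 - 226))*(235879 + 44629) = 45792 - (-60147 - 52*(-159))*280508 = 45792 - (-60147 + 8268)*280508 = 45792 - (-51879)*280508 = 45792 - 1*(-14552474532) = 45792 + 14552474532 = 14552520324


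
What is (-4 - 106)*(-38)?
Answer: 4180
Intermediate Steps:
(-4 - 106)*(-38) = -110*(-38) = 4180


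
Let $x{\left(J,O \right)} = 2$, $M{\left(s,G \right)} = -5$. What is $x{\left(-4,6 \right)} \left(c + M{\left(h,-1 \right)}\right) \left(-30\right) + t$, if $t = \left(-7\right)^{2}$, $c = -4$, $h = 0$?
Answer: $589$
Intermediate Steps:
$t = 49$
$x{\left(-4,6 \right)} \left(c + M{\left(h,-1 \right)}\right) \left(-30\right) + t = 2 \left(-4 - 5\right) \left(-30\right) + 49 = 2 \left(-9\right) \left(-30\right) + 49 = \left(-18\right) \left(-30\right) + 49 = 540 + 49 = 589$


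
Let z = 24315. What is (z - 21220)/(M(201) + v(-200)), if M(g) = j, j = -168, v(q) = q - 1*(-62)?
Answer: -3095/306 ≈ -10.114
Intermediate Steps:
v(q) = 62 + q (v(q) = q + 62 = 62 + q)
M(g) = -168
(z - 21220)/(M(201) + v(-200)) = (24315 - 21220)/(-168 + (62 - 200)) = 3095/(-168 - 138) = 3095/(-306) = 3095*(-1/306) = -3095/306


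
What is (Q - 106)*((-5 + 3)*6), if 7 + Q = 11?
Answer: 1224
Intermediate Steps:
Q = 4 (Q = -7 + 11 = 4)
(Q - 106)*((-5 + 3)*6) = (4 - 106)*((-5 + 3)*6) = -(-204)*6 = -102*(-12) = 1224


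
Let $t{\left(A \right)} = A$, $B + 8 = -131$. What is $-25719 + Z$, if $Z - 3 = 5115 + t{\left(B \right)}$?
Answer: $-20740$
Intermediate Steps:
$B = -139$ ($B = -8 - 131 = -139$)
$Z = 4979$ ($Z = 3 + \left(5115 - 139\right) = 3 + 4976 = 4979$)
$-25719 + Z = -25719 + 4979 = -20740$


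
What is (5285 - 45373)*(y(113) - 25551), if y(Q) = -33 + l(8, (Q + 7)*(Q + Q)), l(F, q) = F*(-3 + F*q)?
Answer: -68553366336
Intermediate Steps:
y(Q) = -57 + 128*Q*(7 + Q) (y(Q) = -33 + 8*(-3 + 8*((Q + 7)*(Q + Q))) = -33 + 8*(-3 + 8*((7 + Q)*(2*Q))) = -33 + 8*(-3 + 8*(2*Q*(7 + Q))) = -33 + 8*(-3 + 16*Q*(7 + Q)) = -33 + (-24 + 128*Q*(7 + Q)) = -57 + 128*Q*(7 + Q))
(5285 - 45373)*(y(113) - 25551) = (5285 - 45373)*((-57 + 128*113*(7 + 113)) - 25551) = -40088*((-57 + 128*113*120) - 25551) = -40088*((-57 + 1735680) - 25551) = -40088*(1735623 - 25551) = -40088*1710072 = -68553366336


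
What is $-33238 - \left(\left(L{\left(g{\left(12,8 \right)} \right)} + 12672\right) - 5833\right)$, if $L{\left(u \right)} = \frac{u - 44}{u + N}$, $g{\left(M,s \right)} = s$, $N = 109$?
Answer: $- \frac{520997}{13} \approx -40077.0$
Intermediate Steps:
$L{\left(u \right)} = \frac{-44 + u}{109 + u}$ ($L{\left(u \right)} = \frac{u - 44}{u + 109} = \frac{-44 + u}{109 + u}$)
$-33238 - \left(\left(L{\left(g{\left(12,8 \right)} \right)} + 12672\right) - 5833\right) = -33238 - \left(\left(\frac{-44 + 8}{109 + 8} + 12672\right) - 5833\right) = -33238 - \left(\left(\frac{1}{117} \left(-36\right) + 12672\right) - 5833\right) = -33238 - \left(\left(- \frac{4}{13} + 12672\right) - 5833\right) = -33238 - \left(\frac{164732}{13} - 5833\right) = -33238 - \frac{88903}{13} = - \frac{520997}{13}$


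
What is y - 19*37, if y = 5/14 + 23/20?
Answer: -98209/140 ≈ -701.49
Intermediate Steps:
y = 211/140 (y = 5*(1/14) + 23*(1/20) = 5/14 + 23/20 = 211/140 ≈ 1.5071)
y - 19*37 = 211/140 - 19*37 = 211/140 - 703 = -98209/140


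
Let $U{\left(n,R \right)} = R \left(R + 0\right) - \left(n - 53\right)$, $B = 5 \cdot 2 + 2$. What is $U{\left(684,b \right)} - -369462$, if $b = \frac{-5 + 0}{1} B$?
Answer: $372431$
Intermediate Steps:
$B = 12$ ($B = 10 + 2 = 12$)
$b = -60$ ($b = \frac{-5 + 0}{1} \cdot 12 = \left(-5\right) 1 \cdot 12 = \left(-5\right) 12 = -60$)
$U{\left(n,R \right)} = 53 + R^{2} - n$ ($U{\left(n,R \right)} = R R - \left(-53 + n\right) = R^{2} - \left(-53 + n\right) = 53 + R^{2} - n$)
$U{\left(684,b \right)} - -369462 = \left(53 + \left(-60\right)^{2} - 684\right) - -369462 = \left(53 + 3600 - 684\right) + 369462 = 2969 + 369462 = 372431$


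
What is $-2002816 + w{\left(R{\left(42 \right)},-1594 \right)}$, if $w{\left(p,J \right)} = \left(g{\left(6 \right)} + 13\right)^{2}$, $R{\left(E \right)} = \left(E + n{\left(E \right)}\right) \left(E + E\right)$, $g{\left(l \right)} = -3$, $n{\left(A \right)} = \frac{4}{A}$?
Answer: $-2002716$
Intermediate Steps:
$R{\left(E \right)} = 2 E \left(E + \frac{4}{E}\right)$ ($R{\left(E \right)} = \left(E + \frac{4}{E}\right) \left(E + E\right) = \left(E + \frac{4}{E}\right) 2 E = 2 E \left(E + \frac{4}{E}\right)$)
$w{\left(p,J \right)} = 100$ ($w{\left(p,J \right)} = \left(-3 + 13\right)^{2} = 10^{2} = 100$)
$-2002816 + w{\left(R{\left(42 \right)},-1594 \right)} = -2002816 + 100 = -2002716$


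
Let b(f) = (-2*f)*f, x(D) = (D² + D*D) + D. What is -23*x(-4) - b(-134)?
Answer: 35268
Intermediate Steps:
x(D) = D + 2*D² (x(D) = (D² + D²) + D = 2*D² + D = D + 2*D²)
b(f) = -2*f²
-23*x(-4) - b(-134) = -(-92)*(1 + 2*(-4)) - (-2)*(-134)² = -(-92)*(1 - 8) - (-2)*17956 = -(-92)*(-7) - 1*(-35912) = -23*28 + 35912 = -644 + 35912 = 35268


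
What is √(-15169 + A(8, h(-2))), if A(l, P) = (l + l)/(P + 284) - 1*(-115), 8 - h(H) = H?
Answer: 19*I*√18390/21 ≈ 122.69*I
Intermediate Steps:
h(H) = 8 - H
A(l, P) = 115 + 2*l/(284 + P) (A(l, P) = (2*l)/(284 + P) + 115 = 2*l/(284 + P) + 115 = 115 + 2*l/(284 + P))
√(-15169 + A(8, h(-2))) = √(-15169 + (32660 + 2*8 + 115*(8 - 1*(-2)))/(284 + (8 - 1*(-2)))) = √(-15169 + (32660 + 16 + 115*(8 + 2))/(284 + (8 + 2))) = √(-15169 + (32660 + 16 + 115*10)/(284 + 10)) = √(-15169 + (32660 + 16 + 1150)/294) = √(-15169 + (1/294)*33826) = √(-15169 + 16913/147) = √(-2212930/147) = 19*I*√18390/21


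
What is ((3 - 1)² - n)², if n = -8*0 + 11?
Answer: 49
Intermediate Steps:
n = 11 (n = 0 + 11 = 11)
((3 - 1)² - n)² = ((3 - 1)² - 1*11)² = (2² - 11)² = (4 - 11)² = (-7)² = 49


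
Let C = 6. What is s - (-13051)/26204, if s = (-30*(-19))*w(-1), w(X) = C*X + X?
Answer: -104540909/26204 ≈ -3989.5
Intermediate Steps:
w(X) = 7*X (w(X) = 6*X + X = 7*X)
s = -3990 (s = (-30*(-19))*(7*(-1)) = 570*(-7) = -3990)
s - (-13051)/26204 = -3990 - (-13051)/26204 = -3990 - 1*(-13051/26204) = -3990 + 13051/26204 = -104540909/26204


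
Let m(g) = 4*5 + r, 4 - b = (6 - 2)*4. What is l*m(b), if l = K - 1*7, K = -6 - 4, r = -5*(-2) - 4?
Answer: -442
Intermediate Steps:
r = 6 (r = 10 - 4 = 6)
K = -10
b = -12 (b = 4 - (6 - 2)*4 = 4 - 4*4 = 4 - 1*16 = 4 - 16 = -12)
m(g) = 26 (m(g) = 4*5 + 6 = 20 + 6 = 26)
l = -17 (l = -10 - 1*7 = -10 - 7 = -17)
l*m(b) = -17*26 = -442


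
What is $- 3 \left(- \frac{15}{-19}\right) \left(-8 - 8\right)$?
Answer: $\frac{720}{19} \approx 37.895$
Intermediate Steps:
$- 3 \left(- \frac{15}{-19}\right) \left(-8 - 8\right) = - 3 \left(\left(-15\right) \left(- \frac{1}{19}\right)\right) \left(-8 - 8\right) = \left(-3\right) \frac{15}{19} \left(-16\right) = \left(- \frac{45}{19}\right) \left(-16\right) = \frac{720}{19}$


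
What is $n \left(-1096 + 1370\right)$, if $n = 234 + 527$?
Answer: $208514$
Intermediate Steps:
$n = 761$
$n \left(-1096 + 1370\right) = 761 \left(-1096 + 1370\right) = 761 \cdot 274 = 208514$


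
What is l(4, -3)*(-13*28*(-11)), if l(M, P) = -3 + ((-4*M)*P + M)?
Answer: 196196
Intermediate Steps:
l(M, P) = -3 + M - 4*M*P (l(M, P) = -3 + (-4*M*P + M) = -3 + (M - 4*M*P) = -3 + M - 4*M*P)
l(4, -3)*(-13*28*(-11)) = (-3 + 4 - 4*4*(-3))*(-13*28*(-11)) = (-3 + 4 + 48)*(-364*(-11)) = 49*4004 = 196196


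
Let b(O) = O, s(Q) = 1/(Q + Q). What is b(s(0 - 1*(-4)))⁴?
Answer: 1/4096 ≈ 0.00024414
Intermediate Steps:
s(Q) = 1/(2*Q)
b(s(0 - 1*(-4)))⁴ = (1/(2*(0 - 1*(-4))))⁴ = (1/(2*(0 + 4)))⁴ = ((½)/4)⁴ = ((½)*(¼))⁴ = (⅛)⁴ = 1/4096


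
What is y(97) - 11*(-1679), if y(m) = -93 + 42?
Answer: 18418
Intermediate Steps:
y(m) = -51
y(97) - 11*(-1679) = -51 - 11*(-1679) = -51 + 18469 = 18418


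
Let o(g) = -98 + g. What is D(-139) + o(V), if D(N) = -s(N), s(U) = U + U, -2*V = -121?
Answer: 481/2 ≈ 240.50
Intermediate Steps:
V = 121/2 (V = -1/2*(-121) = 121/2 ≈ 60.500)
s(U) = 2*U
D(N) = -2*N
D(-139) + o(V) = -2*(-139) + (-98 + 121/2) = 278 - 75/2 = 481/2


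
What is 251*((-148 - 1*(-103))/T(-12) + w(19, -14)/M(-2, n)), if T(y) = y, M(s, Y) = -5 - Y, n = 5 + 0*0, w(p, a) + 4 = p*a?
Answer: 30873/4 ≈ 7718.3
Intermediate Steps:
w(p, a) = -4 + a*p (w(p, a) = -4 + p*a = -4 + a*p)
n = 5 (n = 5 + 0 = 5)
251*((-148 - 1*(-103))/T(-12) + w(19, -14)/M(-2, n)) = 251*((-148 - 1*(-103))/(-12) + (-4 - 14*19)/(-5 - 1*5)) = 251*((-148 + 103)*(-1/12) + (-4 - 266)/(-5 - 5)) = 251*(-45*(-1/12) - 270/(-10)) = 251*(15/4 - 270*(-⅒)) = 251*(15/4 + 27) = 251*(123/4) = 30873/4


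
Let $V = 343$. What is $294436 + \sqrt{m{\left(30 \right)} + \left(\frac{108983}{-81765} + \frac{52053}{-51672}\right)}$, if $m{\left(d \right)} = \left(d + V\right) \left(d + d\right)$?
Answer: $294436 + \frac{\sqrt{1232863744143256450930}}{234720060} \approx 2.9459 \cdot 10^{5}$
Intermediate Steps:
$m{\left(d \right)} = 2 d \left(343 + d\right)$ ($m{\left(d \right)} = \left(d + 343\right) \left(d + d\right) = \left(343 + d\right) 2 d = 2 d \left(343 + d\right)$)
$294436 + \sqrt{m{\left(30 \right)} + \left(\frac{108983}{-81765} + \frac{52053}{-51672}\right)} = 294436 + \sqrt{2 \cdot 30 \left(343 + 30\right) + \left(\frac{108983}{-81765} + \frac{52053}{-51672}\right)} = 294436 + \sqrt{2 \cdot 30 \cdot 373 + \left(108983 \left(- \frac{1}{81765}\right) + 52053 \left(- \frac{1}{51672}\right)\right)} = 294436 + \sqrt{22380 - \frac{3295827707}{1408320360}} = 294436 + \sqrt{\frac{31514913829093}{1408320360}} = 294436 + \frac{\sqrt{1232863744143256450930}}{234720060}$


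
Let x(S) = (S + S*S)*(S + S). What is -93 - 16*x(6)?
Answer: -8157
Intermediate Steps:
x(S) = 2*S*(S + S²) (x(S) = (S + S²)*(2*S) = 2*S*(S + S²))
-93 - 16*x(6) = -93 - 32*6²*(1 + 6) = -93 - 32*36*7 = -93 - 16*504 = -93 - 8064 = -8157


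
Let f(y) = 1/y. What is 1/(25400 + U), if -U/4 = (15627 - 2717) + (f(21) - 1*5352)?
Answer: -21/101476 ≈ -0.00020695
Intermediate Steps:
U = -634876/21 (U = -4*((15627 - 2717) + (1/21 - 1*5352)) = -4*(12910 + (1/21 - 5352)) = -4*(12910 - 112391/21) = -4*158719/21 = -634876/21 ≈ -30232.)
1/(25400 + U) = 1/(25400 - 634876/21) = 1/(-101476/21) = -21/101476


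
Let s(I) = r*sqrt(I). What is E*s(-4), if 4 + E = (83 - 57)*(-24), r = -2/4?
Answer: 628*I ≈ 628.0*I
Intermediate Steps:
r = -1/2 (r = -2*1/4 = -1/2 ≈ -0.50000)
s(I) = -sqrt(I)/2
E = -628 (E = -4 + (83 - 57)*(-24) = -4 + 26*(-24) = -4 - 624 = -628)
E*s(-4) = -(-314)*sqrt(-4) = -(-314)*2*I = -(-628)*I = 628*I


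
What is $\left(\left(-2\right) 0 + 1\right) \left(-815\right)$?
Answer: $-815$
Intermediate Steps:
$\left(\left(-2\right) 0 + 1\right) \left(-815\right) = \left(0 + 1\right) \left(-815\right) = 1 \left(-815\right) = -815$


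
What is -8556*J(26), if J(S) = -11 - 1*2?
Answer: 111228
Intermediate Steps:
J(S) = -13 (J(S) = -11 - 2 = -13)
-8556*J(26) = -8556*(-13) = 111228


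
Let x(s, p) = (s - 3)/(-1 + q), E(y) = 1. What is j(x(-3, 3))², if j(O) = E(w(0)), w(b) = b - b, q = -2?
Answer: 1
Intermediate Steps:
w(b) = 0
x(s, p) = 1 - s/3 (x(s, p) = (s - 3)/(-1 - 2) = (-3 + s)/(-3) = (-3 + s)*(-⅓) = 1 - s/3)
j(O) = 1
j(x(-3, 3))² = 1² = 1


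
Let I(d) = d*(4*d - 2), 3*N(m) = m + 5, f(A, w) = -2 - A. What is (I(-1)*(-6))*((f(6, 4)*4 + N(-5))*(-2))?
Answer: -2304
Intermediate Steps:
N(m) = 5/3 + m/3 (N(m) = (m + 5)/3 = (5 + m)/3 = 5/3 + m/3)
I(d) = d*(-2 + 4*d)
(I(-1)*(-6))*((f(6, 4)*4 + N(-5))*(-2)) = ((2*(-1)*(-1 + 2*(-1)))*(-6))*(((-2 - 1*6)*4 + (5/3 + (⅓)*(-5)))*(-2)) = ((2*(-1)*(-1 - 2))*(-6))*(((-2 - 6)*4 + (5/3 - 5/3))*(-2)) = ((2*(-1)*(-3))*(-6))*((-8*4 + 0)*(-2)) = (6*(-6))*((-32 + 0)*(-2)) = -(-1152)*(-2) = -36*64 = -2304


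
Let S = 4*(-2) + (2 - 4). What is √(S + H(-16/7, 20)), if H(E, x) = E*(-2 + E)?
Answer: I*√10/7 ≈ 0.45175*I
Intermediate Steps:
S = -10 (S = -8 - 2 = -10)
√(S + H(-16/7, 20)) = √(-10 + (-16/7)*(-2 - 16/7)) = √(-10 + (-16*⅐)*(-2 - 16*⅐)) = √(-10 - 16*(-2 - 16/7)/7) = √(-10 - 16/7*(-30/7)) = √(-10 + 480/49) = √(-10/49) = I*√10/7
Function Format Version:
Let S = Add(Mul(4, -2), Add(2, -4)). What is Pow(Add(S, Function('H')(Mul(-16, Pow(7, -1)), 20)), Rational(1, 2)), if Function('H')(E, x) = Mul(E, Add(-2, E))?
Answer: Mul(Rational(1, 7), I, Pow(10, Rational(1, 2))) ≈ Mul(0.45175, I)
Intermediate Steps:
S = -10 (S = Add(-8, -2) = -10)
Pow(Add(S, Function('H')(Mul(-16, Pow(7, -1)), 20)), Rational(1, 2)) = Pow(Add(-10, Mul(Mul(-16, Pow(7, -1)), Add(-2, Mul(-16, Pow(7, -1))))), Rational(1, 2)) = Pow(Add(-10, Mul(Mul(-16, Rational(1, 7)), Add(-2, Mul(-16, Rational(1, 7))))), Rational(1, 2)) = Pow(Add(-10, Mul(Rational(-16, 7), Add(-2, Rational(-16, 7)))), Rational(1, 2)) = Pow(Add(-10, Mul(Rational(-16, 7), Rational(-30, 7))), Rational(1, 2)) = Pow(Add(-10, Rational(480, 49)), Rational(1, 2)) = Pow(Rational(-10, 49), Rational(1, 2)) = Mul(Rational(1, 7), I, Pow(10, Rational(1, 2)))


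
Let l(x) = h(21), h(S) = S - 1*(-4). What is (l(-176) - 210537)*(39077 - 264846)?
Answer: 47527083728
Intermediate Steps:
h(S) = 4 + S (h(S) = S + 4 = 4 + S)
l(x) = 25 (l(x) = 4 + 21 = 25)
(l(-176) - 210537)*(39077 - 264846) = (25 - 210537)*(39077 - 264846) = -210512*(-225769) = 47527083728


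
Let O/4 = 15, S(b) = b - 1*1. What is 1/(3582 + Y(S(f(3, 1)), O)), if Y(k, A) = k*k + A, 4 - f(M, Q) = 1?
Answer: 1/3646 ≈ 0.00027427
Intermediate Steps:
f(M, Q) = 3 (f(M, Q) = 4 - 1*1 = 4 - 1 = 3)
S(b) = -1 + b (S(b) = b - 1 = -1 + b)
O = 60 (O = 4*15 = 60)
Y(k, A) = A + k**2 (Y(k, A) = k**2 + A = A + k**2)
1/(3582 + Y(S(f(3, 1)), O)) = 1/(3582 + (60 + (-1 + 3)**2)) = 1/(3582 + (60 + 2**2)) = 1/(3582 + (60 + 4)) = 1/(3582 + 64) = 1/3646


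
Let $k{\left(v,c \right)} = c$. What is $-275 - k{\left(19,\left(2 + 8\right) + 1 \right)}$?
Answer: $-286$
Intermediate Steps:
$-275 - k{\left(19,\left(2 + 8\right) + 1 \right)} = -275 - \left(\left(2 + 8\right) + 1\right) = -275 - \left(10 + 1\right) = -275 - 11 = -286$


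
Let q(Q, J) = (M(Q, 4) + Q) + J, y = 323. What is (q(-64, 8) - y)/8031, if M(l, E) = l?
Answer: -443/8031 ≈ -0.055161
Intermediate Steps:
q(Q, J) = J + 2*Q (q(Q, J) = (Q + Q) + J = 2*Q + J = J + 2*Q)
(q(-64, 8) - y)/8031 = ((8 + 2*(-64)) - 1*323)/8031 = ((8 - 128) - 323)*(1/8031) = (-120 - 323)*(1/8031) = -443*1/8031 = -443/8031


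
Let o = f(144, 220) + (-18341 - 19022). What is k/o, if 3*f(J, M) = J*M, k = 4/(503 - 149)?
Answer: -2/4744131 ≈ -4.2157e-7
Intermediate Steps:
k = 2/177 (k = 4/354 = (1/354)*4 = 2/177 ≈ 0.011299)
f(J, M) = J*M/3 (f(J, M) = (J*M)/3 = J*M/3)
o = -26803 (o = (⅓)*144*220 + (-18341 - 19022) = 10560 - 37363 = -26803)
k/o = (2/177)/(-26803) = (2/177)*(-1/26803) = -2/4744131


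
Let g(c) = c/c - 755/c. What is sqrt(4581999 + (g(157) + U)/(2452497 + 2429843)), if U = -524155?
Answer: sqrt(673054656262807916532515)/383263690 ≈ 2140.6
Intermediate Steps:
g(c) = 1 - 755/c
sqrt(4581999 + (g(157) + U)/(2452497 + 2429843)) = sqrt(4581999 + ((-755 + 157)/157 - 524155)/(2452497 + 2429843)) = sqrt(4581999 + ((1/157)*(-598) - 524155)/4882340) = sqrt(4581999 + (-598/157 - 524155)*(1/4882340)) = sqrt(4581999 - 82292933/157*1/4882340) = sqrt(4581999 - 82292933/766527380) = sqrt(3512227606339687/766527380) = sqrt(673054656262807916532515)/383263690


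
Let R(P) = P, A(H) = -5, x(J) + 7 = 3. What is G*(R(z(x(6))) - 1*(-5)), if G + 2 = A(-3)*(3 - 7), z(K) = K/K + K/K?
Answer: 126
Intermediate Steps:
x(J) = -4 (x(J) = -7 + 3 = -4)
z(K) = 2 (z(K) = 1 + 1 = 2)
G = 18 (G = -2 - 5*(3 - 7) = -2 - 5*(-4) = -2 + 20 = 18)
G*(R(z(x(6))) - 1*(-5)) = 18*(2 - 1*(-5)) = 18*(2 + 5) = 18*7 = 126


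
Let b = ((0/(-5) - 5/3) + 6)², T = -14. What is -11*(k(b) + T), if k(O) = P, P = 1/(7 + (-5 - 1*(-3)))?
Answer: 759/5 ≈ 151.80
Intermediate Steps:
b = 169/9 (b = ((0*(-⅕) - 5*⅓) + 6)² = ((0 - 5/3) + 6)² = (-5/3 + 6)² = (13/3)² = 169/9 ≈ 18.778)
P = ⅕ (P = 1/(7 + (-5 + 3)) = 1/(7 - 2) = 1/5 = ⅕ ≈ 0.20000)
k(O) = ⅕
-11*(k(b) + T) = -11*(⅕ - 14) = -11*(-69/5) = 759/5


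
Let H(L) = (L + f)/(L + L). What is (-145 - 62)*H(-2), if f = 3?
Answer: 207/4 ≈ 51.750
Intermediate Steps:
H(L) = (3 + L)/(2*L) (H(L) = (L + 3)/(L + L) = (3 + L)/((2*L)) = (3 + L)*(1/(2*L)) = (3 + L)/(2*L))
(-145 - 62)*H(-2) = (-145 - 62)*((1/2)*(3 - 2)/(-2)) = -207*(-1)/(2*2) = -207*(-1/4) = 207/4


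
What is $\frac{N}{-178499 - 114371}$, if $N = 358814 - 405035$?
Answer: $\frac{46221}{292870} \approx 0.15782$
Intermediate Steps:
$N = -46221$ ($N = 358814 - 405035 = -46221$)
$\frac{N}{-178499 - 114371} = - \frac{46221}{-178499 - 114371} = - \frac{46221}{-292870} = \left(-46221\right) \left(- \frac{1}{292870}\right) = \frac{46221}{292870}$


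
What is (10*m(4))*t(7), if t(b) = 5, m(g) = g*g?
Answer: 800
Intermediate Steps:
m(g) = g²
(10*m(4))*t(7) = (10*4²)*5 = (10*16)*5 = 160*5 = 800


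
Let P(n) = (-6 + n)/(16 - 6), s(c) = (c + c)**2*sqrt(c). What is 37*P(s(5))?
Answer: -111/5 + 370*sqrt(5) ≈ 805.15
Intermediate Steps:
s(c) = 4*c**(5/2) (s(c) = (2*c)**2*sqrt(c) = (4*c**2)*sqrt(c) = 4*c**(5/2))
P(n) = -3/5 + n/10 (P(n) = (-6 + n)/10 = (-6 + n)*(1/10) = -3/5 + n/10)
37*P(s(5)) = 37*(-3/5 + (4*5**(5/2))/10) = 37*(-3/5 + (4*(25*sqrt(5)))/10) = 37*(-3/5 + (100*sqrt(5))/10) = 37*(-3/5 + 10*sqrt(5)) = -111/5 + 370*sqrt(5)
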